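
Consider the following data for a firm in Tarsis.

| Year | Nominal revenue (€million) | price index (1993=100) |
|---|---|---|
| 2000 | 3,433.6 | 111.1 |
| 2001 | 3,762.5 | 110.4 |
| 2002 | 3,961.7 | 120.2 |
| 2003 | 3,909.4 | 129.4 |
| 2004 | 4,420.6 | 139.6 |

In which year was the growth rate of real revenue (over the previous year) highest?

2001: real = 3762.5/1.104 = 3408.06; growth vs 2000 (3090.55) = 10.27%.
2002: real = 3961.7/1.202 = 3295.92; growth vs 2001 (3408.06) = -3.29%.
2003: real = 3909.4/1.294 = 3021.17; growth vs 2002 (3295.92) = -8.34%.
2004: real = 4420.6/1.396 = 3166.62; growth vs 2003 (3021.17) = 4.81%.

2001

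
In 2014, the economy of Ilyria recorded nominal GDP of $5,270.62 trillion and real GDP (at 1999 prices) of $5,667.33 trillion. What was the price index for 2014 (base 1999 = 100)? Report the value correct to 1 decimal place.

price index = (Nominal / Real) × 100 = 5270.62 / 5667.33 × 100 = 93.00.

93.0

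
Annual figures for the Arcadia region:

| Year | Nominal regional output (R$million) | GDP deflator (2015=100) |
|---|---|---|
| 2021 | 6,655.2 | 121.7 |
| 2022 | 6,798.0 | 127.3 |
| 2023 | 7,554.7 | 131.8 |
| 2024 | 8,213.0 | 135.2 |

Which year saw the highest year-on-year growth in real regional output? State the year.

2023

2022: real = 6798.0/1.273 = 5340.14; growth vs 2021 (5468.53) = -2.35%.
2023: real = 7554.7/1.318 = 5731.94; growth vs 2022 (5340.14) = 7.34%.
2024: real = 8213.0/1.352 = 6074.70; growth vs 2023 (5731.94) = 5.98%.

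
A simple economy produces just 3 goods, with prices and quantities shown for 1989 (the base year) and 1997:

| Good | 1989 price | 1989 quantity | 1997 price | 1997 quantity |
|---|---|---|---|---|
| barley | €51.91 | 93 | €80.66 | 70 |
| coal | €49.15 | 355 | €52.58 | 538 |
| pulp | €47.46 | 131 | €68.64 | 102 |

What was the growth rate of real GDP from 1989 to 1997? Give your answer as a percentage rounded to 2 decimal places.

Real GDP 1989 = Nominal GDP 1989 = 51.91·93 + 49.15·355 + 47.46·131 = 28493.14.
Real GDP 1997 (at 1989 prices) = 51.91·70 + 49.15·538 + 47.46·102 = 34917.32.
Real growth = 34917.32/28493.14 − 1 = 0.2255.

22.55%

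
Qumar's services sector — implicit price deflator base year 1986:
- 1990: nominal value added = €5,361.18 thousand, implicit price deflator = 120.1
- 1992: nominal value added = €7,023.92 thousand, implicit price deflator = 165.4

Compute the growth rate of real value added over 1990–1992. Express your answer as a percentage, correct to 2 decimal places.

Real value added 1990 = 5361.18 / 1.201 = 4463.93.
Real value added 1992 = 7023.92 / 1.654 = 4246.63.
Real growth = 4246.63 / 4463.93 − 1 = -0.0487.

-4.87%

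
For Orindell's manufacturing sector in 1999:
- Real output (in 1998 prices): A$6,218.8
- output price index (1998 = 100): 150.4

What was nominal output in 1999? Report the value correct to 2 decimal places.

A$9,353.08

Nominal output = Real × (output price index/100) = 6218.8 × 1.504 = 9353.08.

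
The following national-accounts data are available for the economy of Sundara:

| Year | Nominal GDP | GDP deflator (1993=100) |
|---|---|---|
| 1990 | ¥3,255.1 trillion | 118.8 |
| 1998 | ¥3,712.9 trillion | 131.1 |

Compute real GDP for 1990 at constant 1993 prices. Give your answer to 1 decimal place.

¥2,740.0 trillion

Real GDP = Nominal / (GDP deflator/100) = 3255.1 / 1.188 = 2739.98.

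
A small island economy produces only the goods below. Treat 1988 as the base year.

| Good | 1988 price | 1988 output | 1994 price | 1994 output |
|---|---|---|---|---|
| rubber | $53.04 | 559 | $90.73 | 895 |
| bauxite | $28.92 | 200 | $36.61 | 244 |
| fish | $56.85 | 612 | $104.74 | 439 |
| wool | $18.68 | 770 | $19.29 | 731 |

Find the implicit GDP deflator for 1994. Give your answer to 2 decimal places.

161.28

Nominal GDP 1994 = 90.73·895 + 36.61·244 + 104.74·439 + 19.29·731 = 150218.04.
Real GDP 1994 (at 1988 prices) = 53.04·895 + 28.92·244 + 56.85·439 + 18.68·731 = 93139.51.
Deflator = Nominal/Real × 100 = 150218.04/93139.51 × 100 = 161.283.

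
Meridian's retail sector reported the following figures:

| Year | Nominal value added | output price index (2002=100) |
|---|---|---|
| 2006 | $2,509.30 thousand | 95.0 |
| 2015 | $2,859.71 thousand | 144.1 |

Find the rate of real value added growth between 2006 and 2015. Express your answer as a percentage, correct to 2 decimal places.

-24.87%

Real value added 2006 = 2509.30 / 0.950 = 2641.37.
Real value added 2015 = 2859.71 / 1.441 = 1984.53.
Real growth = 1984.53 / 2641.37 − 1 = -0.2487.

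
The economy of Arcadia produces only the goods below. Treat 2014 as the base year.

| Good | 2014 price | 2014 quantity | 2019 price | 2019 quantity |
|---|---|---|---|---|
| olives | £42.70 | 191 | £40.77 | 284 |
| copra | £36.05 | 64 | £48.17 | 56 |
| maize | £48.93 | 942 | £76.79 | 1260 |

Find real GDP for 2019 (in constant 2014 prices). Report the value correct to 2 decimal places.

Real GDP 2019 = Σ (p_2014 × q_2019) = 42.70·284 + 36.05·56 + 48.93·1260 = 75797.40.

£75797.40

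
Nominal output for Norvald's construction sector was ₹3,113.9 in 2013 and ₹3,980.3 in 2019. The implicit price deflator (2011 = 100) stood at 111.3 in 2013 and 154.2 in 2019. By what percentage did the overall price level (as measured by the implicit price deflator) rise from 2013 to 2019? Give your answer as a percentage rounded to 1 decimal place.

38.5%

Price-level change = 154.2 / 111.3 − 1 = 0.3854.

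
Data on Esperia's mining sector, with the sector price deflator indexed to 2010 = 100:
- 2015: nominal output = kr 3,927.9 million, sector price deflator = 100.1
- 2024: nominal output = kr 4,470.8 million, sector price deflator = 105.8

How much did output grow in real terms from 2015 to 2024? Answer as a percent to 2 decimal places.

7.69%

Deflate each year: 2015 → 3927.9/1.001 = 3923.98; 2024 → 4470.8/1.058 = 4225.71.
So real output changed by 4225.71/3923.98 − 1 = 0.0769, i.e. 7.69%.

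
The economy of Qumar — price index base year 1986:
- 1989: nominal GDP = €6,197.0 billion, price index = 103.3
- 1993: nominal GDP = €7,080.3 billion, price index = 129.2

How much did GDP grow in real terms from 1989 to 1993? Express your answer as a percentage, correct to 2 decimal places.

Deflate each year: 1989 → 6197.0/1.033 = 5999.03; 1993 → 7080.3/1.292 = 5480.11.
So real GDP changed by 5480.11/5999.03 − 1 = -0.0865, i.e. -8.65%.

-8.65%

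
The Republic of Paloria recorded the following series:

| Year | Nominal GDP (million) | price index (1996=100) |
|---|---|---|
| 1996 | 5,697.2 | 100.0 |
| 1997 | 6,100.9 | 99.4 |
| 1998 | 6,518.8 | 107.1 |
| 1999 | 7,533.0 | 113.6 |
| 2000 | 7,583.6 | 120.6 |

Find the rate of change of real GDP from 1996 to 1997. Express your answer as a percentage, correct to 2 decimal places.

7.73%

Real GDP 1996 = 5697.2/1.000 = 5697.20.
Real GDP 1997 = 6100.9/0.994 = 6137.73.
Change = 6137.73/5697.20 − 1 = 0.0773.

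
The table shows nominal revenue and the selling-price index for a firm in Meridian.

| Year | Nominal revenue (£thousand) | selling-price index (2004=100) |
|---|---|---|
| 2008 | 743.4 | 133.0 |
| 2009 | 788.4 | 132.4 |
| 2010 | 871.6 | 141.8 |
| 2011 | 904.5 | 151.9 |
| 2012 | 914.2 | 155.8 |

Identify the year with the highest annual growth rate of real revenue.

2009

2009: real = 788.4/1.324 = 595.47; growth vs 2008 (558.95) = 6.53%.
2010: real = 871.6/1.418 = 614.67; growth vs 2009 (595.47) = 3.22%.
2011: real = 904.5/1.519 = 595.46; growth vs 2010 (614.67) = -3.13%.
2012: real = 914.2/1.558 = 586.78; growth vs 2011 (595.46) = -1.46%.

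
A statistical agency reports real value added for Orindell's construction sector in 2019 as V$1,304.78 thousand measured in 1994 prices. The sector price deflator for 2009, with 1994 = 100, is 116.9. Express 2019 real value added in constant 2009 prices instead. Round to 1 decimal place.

Real value added in 2009 prices = Real value added in 1994 prices × (P_2009/P_1994) = 1304.78 × 1.169 = 1525.29.

V$1,525.3 thousand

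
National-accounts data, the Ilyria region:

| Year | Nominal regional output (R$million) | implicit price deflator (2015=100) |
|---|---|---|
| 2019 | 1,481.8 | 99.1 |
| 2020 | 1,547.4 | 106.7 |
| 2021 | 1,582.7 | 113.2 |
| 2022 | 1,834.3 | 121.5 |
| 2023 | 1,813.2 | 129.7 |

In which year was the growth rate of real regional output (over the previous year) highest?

2022

2020: real = 1547.4/1.067 = 1450.23; growth vs 2019 (1495.26) = -3.01%.
2021: real = 1582.7/1.132 = 1398.14; growth vs 2020 (1450.23) = -3.59%.
2022: real = 1834.3/1.215 = 1509.71; growth vs 2021 (1398.14) = 7.98%.
2023: real = 1813.2/1.297 = 1398.00; growth vs 2022 (1509.71) = -7.40%.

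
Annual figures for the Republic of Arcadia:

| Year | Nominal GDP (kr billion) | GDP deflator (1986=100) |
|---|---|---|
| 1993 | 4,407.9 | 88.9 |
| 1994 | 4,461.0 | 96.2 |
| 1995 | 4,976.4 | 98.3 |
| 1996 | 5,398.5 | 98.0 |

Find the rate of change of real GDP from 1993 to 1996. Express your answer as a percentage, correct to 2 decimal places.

Real GDP 1993 = 4407.9/0.889 = 4958.27.
Real GDP 1996 = 5398.5/0.980 = 5508.67.
Change = 5508.67/4958.27 − 1 = 0.1110.

11.10%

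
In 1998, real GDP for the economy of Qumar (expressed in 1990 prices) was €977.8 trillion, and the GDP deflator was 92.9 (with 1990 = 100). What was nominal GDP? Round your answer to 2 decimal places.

€908.38 trillion

Nominal GDP = Real × (GDP deflator/100) = 977.8 × 0.929 = 908.38.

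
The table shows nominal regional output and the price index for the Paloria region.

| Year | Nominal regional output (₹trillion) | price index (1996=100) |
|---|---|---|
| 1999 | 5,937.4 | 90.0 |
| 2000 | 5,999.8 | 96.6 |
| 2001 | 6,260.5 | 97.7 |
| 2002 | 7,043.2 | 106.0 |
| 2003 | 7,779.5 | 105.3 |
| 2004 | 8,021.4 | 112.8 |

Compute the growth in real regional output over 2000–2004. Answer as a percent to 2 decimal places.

14.49%

Real regional output 2000 = 5999.8/0.966 = 6210.97.
Real regional output 2004 = 8021.4/1.128 = 7111.17.
Change = 7111.17/6210.97 − 1 = 0.1449.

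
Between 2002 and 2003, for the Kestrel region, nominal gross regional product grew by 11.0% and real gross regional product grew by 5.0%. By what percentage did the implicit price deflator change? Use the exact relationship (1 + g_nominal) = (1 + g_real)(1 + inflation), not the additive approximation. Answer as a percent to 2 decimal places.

5.71%

(1 + g_nom) = (1 + g_real)(1 + π), so π = 1.1100 / 1.0500 − 1 = 0.05714.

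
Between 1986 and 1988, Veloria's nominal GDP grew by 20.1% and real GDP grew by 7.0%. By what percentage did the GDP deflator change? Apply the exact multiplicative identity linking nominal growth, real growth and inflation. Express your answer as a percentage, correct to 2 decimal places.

12.24%

(1 + g_nom) = (1 + g_real)(1 + π), so π = 1.2010 / 1.0700 − 1 = 0.12243.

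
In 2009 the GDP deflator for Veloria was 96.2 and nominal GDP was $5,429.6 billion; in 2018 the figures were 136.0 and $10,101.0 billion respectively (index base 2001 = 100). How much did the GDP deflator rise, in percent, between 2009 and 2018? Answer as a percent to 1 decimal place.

41.4%

Price-level change = 136.0 / 96.2 − 1 = 0.4137.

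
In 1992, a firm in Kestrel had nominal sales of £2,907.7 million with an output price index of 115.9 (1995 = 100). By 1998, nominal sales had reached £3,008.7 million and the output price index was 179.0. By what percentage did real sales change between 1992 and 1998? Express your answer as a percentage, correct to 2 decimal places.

Deflate each year: 1992 → 2907.7/1.159 = 2508.80; 1998 → 3008.7/1.790 = 1680.84.
So real sales changed by 1680.84/2508.80 − 1 = -0.3300, i.e. -33.00%.

-33.00%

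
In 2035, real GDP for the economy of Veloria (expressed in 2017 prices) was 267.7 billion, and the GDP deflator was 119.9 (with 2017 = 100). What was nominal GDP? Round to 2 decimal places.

Nominal GDP = Real × (GDP deflator/100) = 267.7 × 1.199 = 320.97.

320.97 billion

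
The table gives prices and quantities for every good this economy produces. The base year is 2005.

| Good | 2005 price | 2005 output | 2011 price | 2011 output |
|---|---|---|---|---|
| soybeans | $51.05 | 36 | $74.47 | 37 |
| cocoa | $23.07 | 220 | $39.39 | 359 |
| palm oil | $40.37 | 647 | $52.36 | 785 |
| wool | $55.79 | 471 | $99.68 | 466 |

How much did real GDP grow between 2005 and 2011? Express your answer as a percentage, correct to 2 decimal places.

Real GDP 2005 = Nominal GDP 2005 = 51.05·36 + 23.07·220 + 40.37·647 + 55.79·471 = 59309.68.
Real GDP 2011 (at 2005 prices) = 51.05·37 + 23.07·359 + 40.37·785 + 55.79·466 = 67859.57.
Real growth = 67859.57/59309.68 − 1 = 0.1442.

14.42%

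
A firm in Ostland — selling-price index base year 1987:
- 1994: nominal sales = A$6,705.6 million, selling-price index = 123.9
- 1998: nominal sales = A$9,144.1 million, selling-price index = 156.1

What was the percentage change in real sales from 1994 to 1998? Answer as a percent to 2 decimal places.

8.24%

Deflate each year: 1994 → 6705.6/1.239 = 5412.11; 1998 → 9144.1/1.561 = 5857.85.
So real sales changed by 5857.85/5412.11 − 1 = 0.0824, i.e. 8.24%.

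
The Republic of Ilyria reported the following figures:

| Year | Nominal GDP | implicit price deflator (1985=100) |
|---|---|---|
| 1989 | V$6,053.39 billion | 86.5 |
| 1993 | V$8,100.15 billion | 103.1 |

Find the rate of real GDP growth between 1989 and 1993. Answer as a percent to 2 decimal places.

Deflate each year: 1989 → 6053.39/0.865 = 6998.14; 1993 → 8100.15/1.031 = 7856.60.
So real GDP changed by 7856.60/6998.14 − 1 = 0.1227, i.e. 12.27%.

12.27%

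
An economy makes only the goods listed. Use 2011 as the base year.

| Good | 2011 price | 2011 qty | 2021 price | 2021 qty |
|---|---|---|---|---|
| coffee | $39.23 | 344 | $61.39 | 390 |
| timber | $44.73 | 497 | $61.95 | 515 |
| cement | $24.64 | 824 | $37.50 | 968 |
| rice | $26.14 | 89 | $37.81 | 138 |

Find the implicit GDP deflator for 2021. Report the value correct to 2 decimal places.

Nominal GDP 2021 = 61.39·390 + 61.95·515 + 37.50·968 + 37.81·138 = 97364.13.
Real GDP 2021 (at 2011 prices) = 39.23·390 + 44.73·515 + 24.64·968 + 26.14·138 = 65794.49.
Deflator = Nominal/Real × 100 = 97364.13/65794.49 × 100 = 147.982.

147.98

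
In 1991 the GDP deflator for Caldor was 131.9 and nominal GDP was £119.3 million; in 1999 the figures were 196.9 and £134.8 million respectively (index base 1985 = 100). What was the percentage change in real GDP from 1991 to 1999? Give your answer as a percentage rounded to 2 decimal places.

-24.31%

Real GDP 1991 = 119.3 / 1.319 = 90.45.
Real GDP 1999 = 134.8 / 1.969 = 68.46.
Real growth = 68.46 / 90.45 − 1 = -0.2431.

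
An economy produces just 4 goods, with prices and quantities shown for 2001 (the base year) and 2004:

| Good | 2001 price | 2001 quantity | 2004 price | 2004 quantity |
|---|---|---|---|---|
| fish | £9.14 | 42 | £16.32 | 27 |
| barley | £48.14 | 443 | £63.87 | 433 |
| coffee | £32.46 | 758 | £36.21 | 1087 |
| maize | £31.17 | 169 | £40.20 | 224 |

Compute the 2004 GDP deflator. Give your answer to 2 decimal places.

Nominal GDP 2004 = 16.32·27 + 63.87·433 + 36.21·1087 + 40.20·224 = 76461.42.
Real GDP 2004 (at 2001 prices) = 9.14·27 + 48.14·433 + 32.46·1087 + 31.17·224 = 63357.50.
Deflator = Nominal/Real × 100 = 76461.42/63357.50 × 100 = 120.683.

120.68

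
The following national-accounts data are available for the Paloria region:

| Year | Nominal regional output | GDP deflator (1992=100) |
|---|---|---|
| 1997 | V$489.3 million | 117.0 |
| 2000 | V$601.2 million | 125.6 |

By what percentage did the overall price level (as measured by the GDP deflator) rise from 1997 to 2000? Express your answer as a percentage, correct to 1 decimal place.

Price-level change = 125.6 / 117.0 − 1 = 0.0735.

7.4%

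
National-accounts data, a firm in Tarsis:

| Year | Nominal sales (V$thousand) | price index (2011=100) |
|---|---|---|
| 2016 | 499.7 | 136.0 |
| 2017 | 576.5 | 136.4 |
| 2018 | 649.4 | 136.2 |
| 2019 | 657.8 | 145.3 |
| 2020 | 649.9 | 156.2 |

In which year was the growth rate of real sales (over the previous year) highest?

2017

2017: real = 576.5/1.364 = 422.65; growth vs 2016 (367.43) = 15.03%.
2018: real = 649.4/1.362 = 476.80; growth vs 2017 (422.65) = 12.81%.
2019: real = 657.8/1.453 = 452.72; growth vs 2018 (476.80) = -5.05%.
2020: real = 649.9/1.562 = 416.07; growth vs 2019 (452.72) = -8.10%.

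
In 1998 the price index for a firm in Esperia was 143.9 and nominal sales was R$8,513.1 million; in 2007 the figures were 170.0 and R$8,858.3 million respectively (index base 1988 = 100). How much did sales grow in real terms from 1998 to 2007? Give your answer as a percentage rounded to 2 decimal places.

Deflate each year: 1998 → 8513.1/1.439 = 5915.98; 2007 → 8858.3/1.700 = 5210.76.
So real sales changed by 5210.76/5915.98 − 1 = -0.1192, i.e. -11.92%.

-11.92%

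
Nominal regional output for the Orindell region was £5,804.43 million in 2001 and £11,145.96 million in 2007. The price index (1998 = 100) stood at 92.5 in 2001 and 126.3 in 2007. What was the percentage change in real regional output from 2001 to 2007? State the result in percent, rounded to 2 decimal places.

Deflate each year: 2001 → 5804.43/0.925 = 6275.06; 2007 → 11145.96/1.263 = 8824.99.
So real regional output changed by 8824.99/6275.06 − 1 = 0.4064, i.e. 40.64%.

40.64%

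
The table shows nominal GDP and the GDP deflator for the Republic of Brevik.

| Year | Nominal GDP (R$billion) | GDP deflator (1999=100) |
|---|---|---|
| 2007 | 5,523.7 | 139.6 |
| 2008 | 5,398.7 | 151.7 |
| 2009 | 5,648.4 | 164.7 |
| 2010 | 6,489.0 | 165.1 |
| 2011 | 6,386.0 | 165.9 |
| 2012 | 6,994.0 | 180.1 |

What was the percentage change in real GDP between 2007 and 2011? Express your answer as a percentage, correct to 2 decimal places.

-2.72%

Real GDP 2007 = 5523.7/1.396 = 3956.81.
Real GDP 2011 = 6386.0/1.659 = 3849.31.
Change = 3849.31/3956.81 − 1 = -0.0272.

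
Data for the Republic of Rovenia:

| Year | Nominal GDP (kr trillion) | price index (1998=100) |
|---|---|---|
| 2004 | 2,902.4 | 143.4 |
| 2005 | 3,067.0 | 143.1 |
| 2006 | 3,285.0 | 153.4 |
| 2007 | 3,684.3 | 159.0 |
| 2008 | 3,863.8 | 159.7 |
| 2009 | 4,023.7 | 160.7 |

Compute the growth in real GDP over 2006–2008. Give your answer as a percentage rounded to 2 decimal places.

Real GDP 2006 = 3285.0/1.534 = 2141.46.
Real GDP 2008 = 3863.8/1.597 = 2419.41.
Change = 2419.41/2141.46 − 1 = 0.1298.

12.98%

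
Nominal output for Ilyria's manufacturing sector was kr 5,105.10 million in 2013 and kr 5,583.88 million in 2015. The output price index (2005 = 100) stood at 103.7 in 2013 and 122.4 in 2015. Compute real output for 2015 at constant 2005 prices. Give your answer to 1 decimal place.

kr 4,562.0 million

Real output = Nominal / (output price index/100) = 5583.88 / 1.224 = 4561.99.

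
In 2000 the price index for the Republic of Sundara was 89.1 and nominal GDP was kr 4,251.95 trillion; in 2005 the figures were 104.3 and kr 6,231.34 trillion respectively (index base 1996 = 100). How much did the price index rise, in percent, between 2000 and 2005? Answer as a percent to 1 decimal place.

Price-level change = 104.3 / 89.1 − 1 = 0.1706.

17.1%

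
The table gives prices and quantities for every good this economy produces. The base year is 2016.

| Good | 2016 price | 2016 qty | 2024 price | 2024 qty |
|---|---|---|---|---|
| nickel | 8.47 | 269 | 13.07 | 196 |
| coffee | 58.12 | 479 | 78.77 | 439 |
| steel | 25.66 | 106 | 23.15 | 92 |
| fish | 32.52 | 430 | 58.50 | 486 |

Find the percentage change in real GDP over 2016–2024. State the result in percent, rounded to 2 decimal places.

Real GDP 2016 = Nominal GDP 2016 = 8.47·269 + 58.12·479 + 25.66·106 + 32.52·430 = 46821.47.
Real GDP 2024 (at 2016 prices) = 8.47·196 + 58.12·439 + 25.66·92 + 32.52·486 = 45340.24.
Real growth = 45340.24/46821.47 − 1 = -0.0316.

-3.16%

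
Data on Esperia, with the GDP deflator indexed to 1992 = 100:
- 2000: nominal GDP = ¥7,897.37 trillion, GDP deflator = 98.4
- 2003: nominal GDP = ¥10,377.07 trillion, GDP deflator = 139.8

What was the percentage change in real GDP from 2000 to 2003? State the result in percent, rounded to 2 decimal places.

Deflate each year: 2000 → 7897.37/0.984 = 8025.78; 2003 → 10377.07/1.398 = 7422.80.
So real GDP changed by 7422.80/8025.78 − 1 = -0.0751, i.e. -7.51%.

-7.51%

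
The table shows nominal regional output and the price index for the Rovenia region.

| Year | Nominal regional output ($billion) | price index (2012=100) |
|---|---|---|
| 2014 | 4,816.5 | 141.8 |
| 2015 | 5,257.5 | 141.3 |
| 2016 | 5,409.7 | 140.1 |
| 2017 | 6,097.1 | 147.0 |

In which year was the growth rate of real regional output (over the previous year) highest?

2015: real = 5257.5/1.413 = 3720.81; growth vs 2014 (3396.69) = 9.54%.
2016: real = 5409.7/1.401 = 3861.31; growth vs 2015 (3720.81) = 3.78%.
2017: real = 6097.1/1.470 = 4147.69; growth vs 2016 (3861.31) = 7.42%.

2015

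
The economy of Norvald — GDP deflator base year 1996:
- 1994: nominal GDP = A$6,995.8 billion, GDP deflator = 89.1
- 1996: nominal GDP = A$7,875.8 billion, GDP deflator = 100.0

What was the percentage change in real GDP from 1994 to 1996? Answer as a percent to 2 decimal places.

Deflate each year: 1994 → 6995.8/0.891 = 7851.63; 1996 → 7875.8/1.000 = 7875.80.
So real GDP changed by 7875.80/7851.63 − 1 = 0.0031, i.e. 0.31%.

0.31%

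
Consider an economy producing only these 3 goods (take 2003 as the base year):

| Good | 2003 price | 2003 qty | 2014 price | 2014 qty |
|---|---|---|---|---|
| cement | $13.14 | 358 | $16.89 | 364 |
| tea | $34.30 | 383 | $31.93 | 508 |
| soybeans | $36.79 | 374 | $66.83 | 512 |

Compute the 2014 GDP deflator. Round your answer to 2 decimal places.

Nominal GDP 2014 = 16.89·364 + 31.93·508 + 66.83·512 = 56585.36.
Real GDP 2014 (at 2003 prices) = 13.14·364 + 34.30·508 + 36.79·512 = 41043.84.
Deflator = Nominal/Real × 100 = 56585.36/41043.84 × 100 = 137.866.

137.87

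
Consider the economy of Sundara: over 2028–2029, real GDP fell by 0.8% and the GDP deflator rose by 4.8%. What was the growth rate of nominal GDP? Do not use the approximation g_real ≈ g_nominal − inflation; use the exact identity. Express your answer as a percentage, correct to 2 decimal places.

3.96%

(1 + g_nom) = (1 + g_real)(1 + π) = 0.9920 × 1.0480 = 1.03962.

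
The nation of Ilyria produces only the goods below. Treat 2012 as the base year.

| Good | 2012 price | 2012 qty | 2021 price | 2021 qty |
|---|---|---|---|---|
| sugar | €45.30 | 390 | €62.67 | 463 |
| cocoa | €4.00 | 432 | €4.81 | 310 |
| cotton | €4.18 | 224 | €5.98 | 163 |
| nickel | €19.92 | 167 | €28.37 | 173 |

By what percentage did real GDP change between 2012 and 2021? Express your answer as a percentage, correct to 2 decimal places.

11.34%

Real GDP 2012 = Nominal GDP 2012 = 45.30·390 + 4.00·432 + 4.18·224 + 19.92·167 = 23657.96.
Real GDP 2021 (at 2012 prices) = 45.30·463 + 4.00·310 + 4.18·163 + 19.92·173 = 26341.40.
Real growth = 26341.40/23657.96 − 1 = 0.1134.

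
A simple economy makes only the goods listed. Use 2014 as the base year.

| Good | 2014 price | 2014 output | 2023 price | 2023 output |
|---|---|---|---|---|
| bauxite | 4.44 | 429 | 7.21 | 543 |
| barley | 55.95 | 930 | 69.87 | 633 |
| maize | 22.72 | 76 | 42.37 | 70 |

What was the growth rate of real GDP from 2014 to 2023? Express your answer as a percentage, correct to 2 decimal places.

Real GDP 2014 = Nominal GDP 2014 = 4.44·429 + 55.95·930 + 22.72·76 = 55664.98.
Real GDP 2023 (at 2014 prices) = 4.44·543 + 55.95·633 + 22.72·70 = 39417.67.
Real growth = 39417.67/55664.98 − 1 = -0.2919.

-29.19%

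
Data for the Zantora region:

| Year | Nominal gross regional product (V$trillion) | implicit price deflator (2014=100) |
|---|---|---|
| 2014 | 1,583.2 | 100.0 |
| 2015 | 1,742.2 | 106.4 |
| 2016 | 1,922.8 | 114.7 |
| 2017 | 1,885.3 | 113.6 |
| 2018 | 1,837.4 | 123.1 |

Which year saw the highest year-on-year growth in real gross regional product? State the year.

2015

2015: real = 1742.2/1.064 = 1637.41; growth vs 2014 (1583.20) = 3.42%.
2016: real = 1922.8/1.147 = 1676.37; growth vs 2015 (1637.41) = 2.38%.
2017: real = 1885.3/1.136 = 1659.60; growth vs 2016 (1676.37) = -1.00%.
2018: real = 1837.4/1.231 = 1492.61; growth vs 2017 (1659.60) = -10.06%.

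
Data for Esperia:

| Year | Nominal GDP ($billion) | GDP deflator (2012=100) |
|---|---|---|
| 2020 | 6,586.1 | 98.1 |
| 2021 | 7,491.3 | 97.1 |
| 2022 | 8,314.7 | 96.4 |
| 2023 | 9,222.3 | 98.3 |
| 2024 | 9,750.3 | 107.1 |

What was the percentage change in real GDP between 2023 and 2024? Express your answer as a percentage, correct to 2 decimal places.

Real GDP 2023 = 9222.3/0.983 = 9381.79.
Real GDP 2024 = 9750.3/1.071 = 9103.92.
Change = 9103.92/9381.79 − 1 = -0.0296.

-2.96%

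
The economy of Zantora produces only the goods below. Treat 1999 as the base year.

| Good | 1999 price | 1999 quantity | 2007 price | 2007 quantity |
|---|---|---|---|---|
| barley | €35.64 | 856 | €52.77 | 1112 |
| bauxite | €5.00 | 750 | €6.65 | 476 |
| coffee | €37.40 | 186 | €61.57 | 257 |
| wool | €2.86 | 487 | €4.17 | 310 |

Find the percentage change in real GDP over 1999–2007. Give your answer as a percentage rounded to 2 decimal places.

Real GDP 1999 = Nominal GDP 1999 = 35.64·856 + 5.00·750 + 37.40·186 + 2.86·487 = 42607.06.
Real GDP 2007 (at 1999 prices) = 35.64·1112 + 5.00·476 + 37.40·257 + 2.86·310 = 52510.08.
Real growth = 52510.08/42607.06 − 1 = 0.2324.

23.24%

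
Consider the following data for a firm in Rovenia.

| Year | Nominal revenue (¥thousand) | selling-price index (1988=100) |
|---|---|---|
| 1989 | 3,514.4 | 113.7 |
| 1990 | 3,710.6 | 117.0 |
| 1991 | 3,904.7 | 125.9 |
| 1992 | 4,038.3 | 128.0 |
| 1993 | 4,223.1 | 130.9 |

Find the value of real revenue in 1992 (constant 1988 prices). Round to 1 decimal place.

Real revenue 1992 = 4038.3 / 1.280 = 3154.92.

¥3,154.9 thousand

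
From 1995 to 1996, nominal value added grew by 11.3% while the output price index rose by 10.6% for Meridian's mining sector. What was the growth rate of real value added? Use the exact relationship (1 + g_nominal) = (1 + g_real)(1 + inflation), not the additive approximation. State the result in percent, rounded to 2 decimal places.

0.63%

(1 + g_nom) = (1 + g_real)(1 + π), so g_real = 1.1130 / 1.1060 − 1 = 0.00633.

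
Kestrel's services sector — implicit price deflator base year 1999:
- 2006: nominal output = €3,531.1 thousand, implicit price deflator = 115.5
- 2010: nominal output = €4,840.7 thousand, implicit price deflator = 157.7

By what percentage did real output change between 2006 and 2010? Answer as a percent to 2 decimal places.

0.40%

Real output 2006 = 3531.1 / 1.155 = 3057.23.
Real output 2010 = 4840.7 / 1.577 = 3069.56.
Real growth = 3069.56 / 3057.23 − 1 = 0.0040.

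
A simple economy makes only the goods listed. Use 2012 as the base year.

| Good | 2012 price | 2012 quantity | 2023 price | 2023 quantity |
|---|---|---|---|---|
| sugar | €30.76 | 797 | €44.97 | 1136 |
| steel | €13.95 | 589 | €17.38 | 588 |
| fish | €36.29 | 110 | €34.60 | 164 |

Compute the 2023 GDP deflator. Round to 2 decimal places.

136.42

Nominal GDP 2023 = 44.97·1136 + 17.38·588 + 34.60·164 = 66979.76.
Real GDP 2023 (at 2012 prices) = 30.76·1136 + 13.95·588 + 36.29·164 = 49097.52.
Deflator = Nominal/Real × 100 = 66979.76/49097.52 × 100 = 136.422.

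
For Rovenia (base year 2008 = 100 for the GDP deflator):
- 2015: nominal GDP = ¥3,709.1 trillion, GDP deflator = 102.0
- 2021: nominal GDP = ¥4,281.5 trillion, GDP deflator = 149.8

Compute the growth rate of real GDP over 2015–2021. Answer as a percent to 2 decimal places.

Real GDP 2015 = 3709.1 / 1.020 = 3636.37.
Real GDP 2021 = 4281.5 / 1.498 = 2858.14.
Real growth = 2858.14 / 3636.37 − 1 = -0.2140.

-21.40%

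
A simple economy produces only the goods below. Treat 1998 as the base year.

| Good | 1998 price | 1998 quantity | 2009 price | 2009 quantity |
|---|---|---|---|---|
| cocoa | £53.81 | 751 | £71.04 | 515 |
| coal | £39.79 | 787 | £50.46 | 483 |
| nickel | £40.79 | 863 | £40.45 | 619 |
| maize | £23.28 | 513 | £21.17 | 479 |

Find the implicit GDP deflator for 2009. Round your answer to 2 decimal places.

115.37

Nominal GDP 2009 = 71.04·515 + 50.46·483 + 40.45·619 + 21.17·479 = 96136.76.
Real GDP 2009 (at 1998 prices) = 53.81·515 + 39.79·483 + 40.79·619 + 23.28·479 = 83330.85.
Deflator = Nominal/Real × 100 = 96136.76/83330.85 × 100 = 115.368.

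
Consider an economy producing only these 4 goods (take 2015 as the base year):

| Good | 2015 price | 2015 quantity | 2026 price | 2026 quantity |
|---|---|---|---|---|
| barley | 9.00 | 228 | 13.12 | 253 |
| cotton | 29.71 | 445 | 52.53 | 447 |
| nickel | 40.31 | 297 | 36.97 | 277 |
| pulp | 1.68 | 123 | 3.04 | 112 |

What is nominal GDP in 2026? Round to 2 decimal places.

37381.44

Nominal GDP 2026 = Σ (p_2026 × q_2026) = 13.12·253 + 52.53·447 + 36.97·277 + 3.04·112 = 37381.44.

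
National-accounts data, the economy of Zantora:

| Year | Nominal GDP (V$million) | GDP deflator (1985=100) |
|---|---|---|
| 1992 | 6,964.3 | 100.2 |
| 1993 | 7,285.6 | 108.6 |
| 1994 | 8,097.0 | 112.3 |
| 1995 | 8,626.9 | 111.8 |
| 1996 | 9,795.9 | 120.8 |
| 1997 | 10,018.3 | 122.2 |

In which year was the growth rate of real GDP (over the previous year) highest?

1993: real = 7285.6/1.086 = 6708.66; growth vs 1992 (6950.40) = -3.48%.
1994: real = 8097.0/1.123 = 7210.15; growth vs 1993 (6708.66) = 7.48%.
1995: real = 8626.9/1.118 = 7716.37; growth vs 1994 (7210.15) = 7.02%.
1996: real = 9795.9/1.208 = 8109.19; growth vs 1995 (7716.37) = 5.09%.
1997: real = 10018.3/1.222 = 8198.28; growth vs 1996 (8109.19) = 1.10%.

1994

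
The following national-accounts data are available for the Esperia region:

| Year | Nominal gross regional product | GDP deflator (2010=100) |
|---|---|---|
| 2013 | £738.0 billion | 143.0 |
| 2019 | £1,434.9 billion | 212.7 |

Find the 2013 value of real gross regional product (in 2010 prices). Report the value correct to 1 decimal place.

£516.1 billion

Real gross regional product = Nominal / (GDP deflator/100) = 738.0 / 1.430 = 516.08.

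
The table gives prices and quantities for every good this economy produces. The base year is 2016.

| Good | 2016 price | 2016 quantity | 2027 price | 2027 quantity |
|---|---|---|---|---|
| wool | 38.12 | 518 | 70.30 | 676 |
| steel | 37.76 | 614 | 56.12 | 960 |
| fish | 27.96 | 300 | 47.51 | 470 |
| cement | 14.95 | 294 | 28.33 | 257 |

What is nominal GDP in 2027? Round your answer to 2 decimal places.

131008.51

Nominal GDP 2027 = Σ (p_2027 × q_2027) = 70.30·676 + 56.12·960 + 47.51·470 + 28.33·257 = 131008.51.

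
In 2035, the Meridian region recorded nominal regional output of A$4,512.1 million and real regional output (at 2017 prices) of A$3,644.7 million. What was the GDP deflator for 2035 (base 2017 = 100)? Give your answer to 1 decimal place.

123.8

GDP deflator = (Nominal / Real) × 100 = 4512.1 / 3644.7 × 100 = 123.80.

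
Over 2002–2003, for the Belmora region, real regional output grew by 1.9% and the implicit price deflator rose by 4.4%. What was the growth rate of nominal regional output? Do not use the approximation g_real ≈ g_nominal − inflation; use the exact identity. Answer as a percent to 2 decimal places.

6.38%

(1 + g_nom) = (1 + g_real)(1 + π) = 1.0190 × 1.0440 = 1.06384.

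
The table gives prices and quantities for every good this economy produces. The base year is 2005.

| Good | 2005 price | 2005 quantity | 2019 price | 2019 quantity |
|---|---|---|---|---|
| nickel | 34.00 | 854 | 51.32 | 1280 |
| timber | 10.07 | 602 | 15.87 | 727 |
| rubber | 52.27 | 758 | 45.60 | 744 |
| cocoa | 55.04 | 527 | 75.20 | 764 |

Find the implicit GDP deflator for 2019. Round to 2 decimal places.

Nominal GDP 2019 = 51.32·1280 + 15.87·727 + 45.60·744 + 75.20·764 = 168606.29.
Real GDP 2019 (at 2005 prices) = 34.00·1280 + 10.07·727 + 52.27·744 + 55.04·764 = 131780.33.
Deflator = Nominal/Real × 100 = 168606.29/131780.33 × 100 = 127.945.

127.94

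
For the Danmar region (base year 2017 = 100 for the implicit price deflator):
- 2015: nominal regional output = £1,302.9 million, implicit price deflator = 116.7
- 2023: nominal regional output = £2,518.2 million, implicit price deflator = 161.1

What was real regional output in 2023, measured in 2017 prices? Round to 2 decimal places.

£1,563.13 million

Real regional output = Nominal / (implicit price deflator/100) = 2518.2 / 1.611 = 1563.13.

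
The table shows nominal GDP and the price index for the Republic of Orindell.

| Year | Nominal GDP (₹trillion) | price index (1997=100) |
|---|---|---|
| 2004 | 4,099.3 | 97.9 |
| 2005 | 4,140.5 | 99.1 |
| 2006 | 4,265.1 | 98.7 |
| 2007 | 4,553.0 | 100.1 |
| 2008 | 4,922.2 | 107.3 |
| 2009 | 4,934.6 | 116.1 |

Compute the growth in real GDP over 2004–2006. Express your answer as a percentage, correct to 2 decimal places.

3.20%

Real GDP 2004 = 4099.3/0.979 = 4187.23.
Real GDP 2006 = 4265.1/0.987 = 4321.28.
Change = 4321.28/4187.23 − 1 = 0.0320.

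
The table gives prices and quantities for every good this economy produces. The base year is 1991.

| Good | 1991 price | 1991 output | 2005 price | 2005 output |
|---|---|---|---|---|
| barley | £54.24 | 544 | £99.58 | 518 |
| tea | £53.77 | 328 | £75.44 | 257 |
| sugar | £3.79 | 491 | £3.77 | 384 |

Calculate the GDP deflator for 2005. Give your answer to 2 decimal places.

166.98

Nominal GDP 2005 = 99.58·518 + 75.44·257 + 3.77·384 = 72418.20.
Real GDP 2005 (at 1991 prices) = 54.24·518 + 53.77·257 + 3.79·384 = 43370.57.
Deflator = Nominal/Real × 100 = 72418.20/43370.57 × 100 = 166.975.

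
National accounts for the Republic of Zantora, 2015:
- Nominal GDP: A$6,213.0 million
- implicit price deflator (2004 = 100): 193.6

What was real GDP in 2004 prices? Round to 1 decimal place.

Real GDP = Nominal / (implicit price deflator/100) = 6213.0 / 1.936 = 3209.19.

A$3,209.2 million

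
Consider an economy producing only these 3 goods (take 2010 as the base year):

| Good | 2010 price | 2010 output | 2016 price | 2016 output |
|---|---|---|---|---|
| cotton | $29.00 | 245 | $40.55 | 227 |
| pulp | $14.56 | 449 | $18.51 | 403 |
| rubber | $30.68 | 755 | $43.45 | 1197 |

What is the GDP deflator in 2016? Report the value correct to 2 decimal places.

139.65

Nominal GDP 2016 = 40.55·227 + 18.51·403 + 43.45·1197 = 68674.03.
Real GDP 2016 (at 2010 prices) = 29.00·227 + 14.56·403 + 30.68·1197 = 49174.64.
Deflator = Nominal/Real × 100 = 68674.03/49174.64 × 100 = 139.653.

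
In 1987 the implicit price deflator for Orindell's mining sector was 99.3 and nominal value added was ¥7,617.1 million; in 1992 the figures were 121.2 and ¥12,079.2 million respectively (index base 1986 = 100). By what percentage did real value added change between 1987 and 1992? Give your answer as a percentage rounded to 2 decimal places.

Real value added 1987 = 7617.1 / 0.993 = 7670.80.
Real value added 1992 = 12079.2 / 1.212 = 9966.34.
Real growth = 9966.34 / 7670.80 − 1 = 0.2993.

29.93%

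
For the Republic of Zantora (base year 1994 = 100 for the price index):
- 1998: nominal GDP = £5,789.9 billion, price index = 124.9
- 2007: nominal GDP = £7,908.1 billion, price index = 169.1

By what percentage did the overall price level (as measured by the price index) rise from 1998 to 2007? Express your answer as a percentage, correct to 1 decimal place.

35.4%

Price-level change = 169.1 / 124.9 − 1 = 0.3539.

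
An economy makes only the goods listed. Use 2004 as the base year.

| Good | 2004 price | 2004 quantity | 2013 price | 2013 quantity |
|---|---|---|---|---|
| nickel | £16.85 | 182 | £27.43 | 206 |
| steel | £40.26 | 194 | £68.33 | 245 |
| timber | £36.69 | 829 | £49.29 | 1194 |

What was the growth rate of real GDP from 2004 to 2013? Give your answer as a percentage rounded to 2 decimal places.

38.38%

Real GDP 2004 = Nominal GDP 2004 = 16.85·182 + 40.26·194 + 36.69·829 = 41293.15.
Real GDP 2013 (at 2004 prices) = 16.85·206 + 40.26·245 + 36.69·1194 = 57142.66.
Real growth = 57142.66/41293.15 − 1 = 0.3838.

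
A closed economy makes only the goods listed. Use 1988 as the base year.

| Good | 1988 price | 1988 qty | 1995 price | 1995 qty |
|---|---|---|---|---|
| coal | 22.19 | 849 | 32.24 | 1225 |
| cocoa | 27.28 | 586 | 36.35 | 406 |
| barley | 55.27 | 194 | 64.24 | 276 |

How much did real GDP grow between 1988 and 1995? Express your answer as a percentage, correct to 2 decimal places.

Real GDP 1988 = Nominal GDP 1988 = 22.19·849 + 27.28·586 + 55.27·194 = 45547.77.
Real GDP 1995 (at 1988 prices) = 22.19·1225 + 27.28·406 + 55.27·276 = 53512.95.
Real growth = 53512.95/45547.77 − 1 = 0.1749.

17.49%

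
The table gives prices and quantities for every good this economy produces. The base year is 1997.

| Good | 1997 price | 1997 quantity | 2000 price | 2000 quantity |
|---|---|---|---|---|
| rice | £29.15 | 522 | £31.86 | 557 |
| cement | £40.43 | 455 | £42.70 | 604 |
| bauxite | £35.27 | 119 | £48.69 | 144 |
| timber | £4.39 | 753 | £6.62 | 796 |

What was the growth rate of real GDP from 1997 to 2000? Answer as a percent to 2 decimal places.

Real GDP 1997 = Nominal GDP 1997 = 29.15·522 + 40.43·455 + 35.27·119 + 4.39·753 = 41114.75.
Real GDP 2000 (at 1997 prices) = 29.15·557 + 40.43·604 + 35.27·144 + 4.39·796 = 49229.59.
Real growth = 49229.59/41114.75 − 1 = 0.1974.

19.74%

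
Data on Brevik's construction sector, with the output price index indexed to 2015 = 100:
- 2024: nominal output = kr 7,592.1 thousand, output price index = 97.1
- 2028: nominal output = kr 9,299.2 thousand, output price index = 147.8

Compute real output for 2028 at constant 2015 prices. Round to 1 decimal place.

kr 6,291.7 thousand

Real output = Nominal / (output price index/100) = 9299.2 / 1.478 = 6291.75.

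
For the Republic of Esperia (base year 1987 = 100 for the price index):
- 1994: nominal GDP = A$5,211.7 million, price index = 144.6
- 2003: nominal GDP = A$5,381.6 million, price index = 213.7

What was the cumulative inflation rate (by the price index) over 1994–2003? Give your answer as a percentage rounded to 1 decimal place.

47.8%

Price-level change = 213.7 / 144.6 − 1 = 0.4779.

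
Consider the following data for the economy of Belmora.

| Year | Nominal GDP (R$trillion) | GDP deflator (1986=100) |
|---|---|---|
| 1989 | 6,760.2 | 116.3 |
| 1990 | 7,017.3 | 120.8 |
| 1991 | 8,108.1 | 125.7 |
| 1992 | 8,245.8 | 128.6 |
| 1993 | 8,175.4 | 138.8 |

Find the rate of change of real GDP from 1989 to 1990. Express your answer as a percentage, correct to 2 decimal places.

-0.06%

Real GDP 1989 = 6760.2/1.163 = 5812.73.
Real GDP 1990 = 7017.3/1.208 = 5809.02.
Change = 5809.02/5812.73 − 1 = -0.0006.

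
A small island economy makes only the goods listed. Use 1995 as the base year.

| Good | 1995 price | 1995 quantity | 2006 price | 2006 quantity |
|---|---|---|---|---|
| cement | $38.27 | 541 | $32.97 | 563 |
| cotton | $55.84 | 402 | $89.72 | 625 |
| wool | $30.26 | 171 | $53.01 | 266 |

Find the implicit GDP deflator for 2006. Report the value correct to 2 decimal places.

Nominal GDP 2006 = 32.97·563 + 89.72·625 + 53.01·266 = 88737.77.
Real GDP 2006 (at 1995 prices) = 38.27·563 + 55.84·625 + 30.26·266 = 64495.17.
Deflator = Nominal/Real × 100 = 88737.77/64495.17 × 100 = 137.588.

137.59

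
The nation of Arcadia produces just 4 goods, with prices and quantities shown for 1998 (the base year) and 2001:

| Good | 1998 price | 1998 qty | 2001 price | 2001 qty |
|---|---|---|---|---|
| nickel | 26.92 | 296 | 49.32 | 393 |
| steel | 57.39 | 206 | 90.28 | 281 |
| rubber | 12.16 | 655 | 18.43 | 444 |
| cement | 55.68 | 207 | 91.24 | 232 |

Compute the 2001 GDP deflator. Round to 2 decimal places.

164.59

Nominal GDP 2001 = 49.32·393 + 90.28·281 + 18.43·444 + 91.24·232 = 74102.04.
Real GDP 2001 (at 1998 prices) = 26.92·393 + 57.39·281 + 12.16·444 + 55.68·232 = 45022.95.
Deflator = Nominal/Real × 100 = 74102.04/45022.95 × 100 = 164.587.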